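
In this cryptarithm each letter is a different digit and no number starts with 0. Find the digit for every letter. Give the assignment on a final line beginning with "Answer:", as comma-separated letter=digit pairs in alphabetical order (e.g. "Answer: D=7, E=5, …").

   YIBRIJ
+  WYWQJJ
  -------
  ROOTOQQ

Step 1. [col 1: J + J ≡ Q (mod 10)] Q=0 is one option consistent with column 1 (J + J ≡ Q (mod 10), carry-in 0) — take it ⇒ Q=0.
Step 2. [R] R is the leading digit of a 7-digit sum of two 6-digit numbers; the final carry is exactly 1 ⇒ R=1.
Step 3. [col 1: J + J ≡ Q (mod 10)] column 1: given Q=0, carry-in 0, and digits 0,1 already taken and all letters distinct, J+J≡Q (mod 10) forces J=5. So J=5.
Step 4. [col 2: I + J ≡ Q (mod 10)] column 2 reads I+J+carry(1)=Q with J=5, Q=0; with digits 0,1,5 already taken and all letters distinct, the only value for I is 4 ⇒ I=4.
Step 5. [col 3: R + Q ≡ O (mod 10)] column 3 reads R+Q+carry(1)=O with R=1, Q=0; with digits 0,1,4,5 already taken and all letters distinct, the only value for O is 2, so O=2.
Step 6. [col 4: B + W ≡ T (mod 10)] several values work for T in column 4 (B + W ≡ T (mod 10), carry-in 0); try T=9, so T=9.
Step 7. [col 4: B + W ≡ T (mod 10)] column 4 (B + W ≡ T (mod 10), carry-in 0) doesn't pin B yet; pick B=6 and continue ⇒ B=6.
Step 8. [col 4: B + W ≡ T (mod 10)] in column 4 we have B+W≡T with carry-in 0; given B=6, T=9 and digits 0,1,2,4,5,6,9 already taken and all letters distinct, that pins W to 3, so W=3.
Step 9. [col 5: I + Y ≡ O (mod 10)] column 5 reads I+Y+carry(0)=O with I=4, O=2; with digits 0,1,2,3,4,5,6,9 already taken and all letters distinct, the only value for Y is 8 ⇒ Y=8.

Answer: B=6, I=4, J=5, O=2, Q=0, R=1, T=9, W=3, Y=8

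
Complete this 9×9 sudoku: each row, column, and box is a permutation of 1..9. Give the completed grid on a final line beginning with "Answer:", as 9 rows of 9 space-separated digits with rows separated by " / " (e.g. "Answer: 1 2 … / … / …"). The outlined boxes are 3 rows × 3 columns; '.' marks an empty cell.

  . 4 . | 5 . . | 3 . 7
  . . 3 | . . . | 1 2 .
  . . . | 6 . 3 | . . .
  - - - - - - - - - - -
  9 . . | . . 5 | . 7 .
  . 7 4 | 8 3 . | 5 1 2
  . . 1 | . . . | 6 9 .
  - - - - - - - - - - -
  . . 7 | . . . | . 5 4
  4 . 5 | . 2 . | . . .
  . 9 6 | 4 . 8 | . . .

Step 1. [r5c6∈{6,9}] r5c6 is the only open cell in row 5 admitting 9, so r5c6=9.
Step 2. [r4c5∈{1,4,6}] across box 5, 6 lands solely at r4c5 ⇒ r4c5=6.
Step 3. [r2c2∈{5,6,8}] col 2 places 6 nowhere but r2c2, so r2c2=6.
Step 4. [r8c9∈{1,3,6,8,9}] r8c9 is the only open cell in col 9 admitting 6, so r8c9=6.
Step 5. [r1c6∈{1,2}] box 2 places 2 nowhere but r1c6. So r1c6=2.
Step 6. [r9c8∈{3}] nothing but 3 survives at r9c8, so r9c8=3.
Step 7. [r8c8∈{8}] r8c8 is down to just 8 ⇒ r8c8=8.
Step 8. [r4c4∈{1,2}] r4c4 is the only open cell in row 4 admitting 1, so r4c4=1.
Step 9. [r6c4∈{2,7}] in col 4, 2 fits only at r6c4. So r6c4=2.
Step 10. [r9c5∈{1,5,7}] 5 has one home in row 9: r9c5, so r9c5=5.
Step 11. [r3c8∈{4}] r3c8 is down to just 4, so r3c8=4.
Step 12. [r9c7∈{2,7}] across row 9, 7 lands solely at r9c7. So r9c7=7.
Step 13. [r9c1∈{1,2}] row 9 places 2 nowhere but r9c1 ⇒ r9c1=2.
Step 14. [r8c7∈{9}] r8c7 has the single candidate 9, so r8c7=9.
Step 15. [r3c7∈{8}] nothing but 8 survives at r3c7, so r3c7=8.
Step 16. [r7c5∈{1,9}] 1 in box 2 is pinned to col 5, so r7c5≠1.
Step 17. [r7c5∈{9}] nothing but 9 survives at r7c5. So r7c5=9.
Step 18. [r7c4∈{3}] r7c4's peers cover all but 3, so r7c4=3.
Step 19. [r6c1∈{3,5,8}] r6c1 is the only open cell in col 1 admitting 3. So r6c1=3.
Step 20. [r6c9∈{8}] r6c9 has the single candidate 8 ⇒ r6c9=8.
Step 21. [r2c4∈{7,9}] col 4 places 9 nowhere but r2c4. So r2c4=9.
Step 22. [r1c3∈{8,9}] row 1 places 9 nowhere but r1c3 ⇒ r1c3=9.
Step 23. [r2c9∈{5}] nothing but 5 survives at r2c9, so r2c9=5.
Step 24. [r3c1∈{1,5,7}] across col 1, 5 lands solely at r3c1, so r3c1=5.
Step 25. [r3c5∈{1,7}] r3c5 is the only open cell in row 3 admitting 7 ⇒ r3c5=7.
Step 26. [r3c2∈{1,2}] row 3 places 1 nowhere but r3c2. So r3c2=1.
Step 27. [r1c1∈{8}] r1c1 has the single candidate 8, so r1c1=8.
Step 28. [r6c5∈{4}] only 4 remains possible at r6c5 ⇒ r6c5=4.
Step 29. [r8c6∈{1,7}] in row 8, 1 fits only at r8c6. So r8c6=1.
Step 30. [r4c2∈{2,8}] in col 2, 2 fits only at r4c2. So r4c2=2.
Step 31. [r2c1∈{7}] only 7 remains possible at r2c1, so r2c1=7.
Step 32. [r1c8∈{6}] only 6 remains possible at r1c8, so r1c8=6.
Step 33. [r4c9∈{3}] r4c9 has the single candidate 3, so r4c9=3.
Step 34. [r7c6∈{6}] only 6 remains possible at r7c6. So r7c6=6.
Step 35. [r9c9∈{1}] r9c9 is down to just 1 ⇒ r9c9=1.
Step 36. [r8c2∈{3}] only 3 remains possible at r8c2 ⇒ r8c2=3.
Step 37. [r6c2∈{5}] r6c2 has the single candidate 5. So r6c2=5.
Step 38. [r2c6∈{4}] r2c6 is down to just 4, so r2c6=4.
Step 39. [r2c5∈{8}] r2c5 has the single candidate 8 ⇒ r2c5=8.
Step 40. [r8c4∈{7}] r8c4's peers cover all but 7. So r8c4=7.
Step 41. [r5c1∈{6}] only 6 remains possible at r5c1. So r5c1=6.
Step 42. [r4c7∈{4}] nothing but 4 survives at r4c7. So r4c7=4.
Step 43. [r7c2∈{8}] r7c2's peers cover all but 8, so r7c2=8.
Step 44. [r3c9∈{9}] only 9 remains possible at r3c9. So r3c9=9.
Step 45. [r4c3∈{8}] only 8 remains possible at r4c3. So r4c3=8.
Step 46. [r3c3∈{2}] r3c3 is down to just 2 ⇒ r3c3=2.
Step 47. [r7c7∈{2}] r7c7's peers cover all but 2. So r7c7=2.
Step 48. [r1c5∈{1}] r1c5 is down to just 1. So r1c5=1.
Step 49. [r7c1∈{1}] nothing but 1 survives at r7c1. So r7c1=1.
Step 50. [r6c6∈{7}] nothing but 7 survives at r6c6 ⇒ r6c6=7.

Answer: 8 4 9 5 1 2 3 6 7 / 7 6 3 9 8 4 1 2 5 / 5 1 2 6 7 3 8 4 9 / 9 2 8 1 6 5 4 7 3 / 6 7 4 8 3 9 5 1 2 / 3 5 1 2 4 7 6 9 8 / 1 8 7 3 9 6 2 5 4 / 4 3 5 7 2 1 9 8 6 / 2 9 6 4 5 8 7 3 1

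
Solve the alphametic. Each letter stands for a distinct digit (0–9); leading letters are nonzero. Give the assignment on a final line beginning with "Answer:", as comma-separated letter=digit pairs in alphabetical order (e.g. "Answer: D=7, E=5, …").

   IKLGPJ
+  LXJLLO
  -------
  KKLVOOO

Step 1. [col 1: J + O ≡ O (mod 10)] in column 1 we have J+O≡O with carry-in 0; given nothing yet and all letters distinct, none taken yet, that pins J to 0 ⇒ J=0.
Step 2. [K] the sum has 7 digits but both addends have 6; that extra leading digit K is the final carry, namely 1 ⇒ K=1.
Step 3. [col 1: J + O ≡ O (mod 10)] several values work for O in column 1 (J + O ≡ O (mod 10), carry-in 0); try O=4 ⇒ O=4.
Step 4. [col 2: P + L ≡ O (mod 10)] column 2 (P + L ≡ O (mod 10), carry-in 0) doesn't pin P yet; pick P=6 and continue ⇒ P=6.
Step 5. [col 2: P + L ≡ O (mod 10)] from column 2 (P=6, O=4, carry-in 0, digits 0,1,4,6 already taken and all letters distinct): L must equal 8. So L=8.
Step 6. [col 3: G + L ≡ O (mod 10)] column 3: given L=8, O=4, carry-in 1, and digits 0,1,4,6,8 already taken and all letters distinct, G+L≡O (mod 10) forces G=5. So G=5.
Step 7. [col 4: L + J ≡ V (mod 10)] column 4: given L=8, J=0, carry-in 1, and digits 0,1,4,5,6,8 already taken and all letters distinct, L+J≡V (mod 10) forces V=9, so V=9.
Step 8. [col 5: K + X ≡ L (mod 10)] from column 5 (K=1, L=8, carry-in 0, digits 0,1,4,5,6,8,9 already taken and all letters distinct): X must equal 7. So X=7.
Step 9. [col 6: I + L ≡ K (mod 10)] from column 6 (L=8, K=1, carry-in 0, digits 0,1,4,5,6,7,8,9 already taken and all letters distinct): I must equal 3, so I=3.

Answer: G=5, I=3, J=0, K=1, L=8, O=4, P=6, V=9, X=7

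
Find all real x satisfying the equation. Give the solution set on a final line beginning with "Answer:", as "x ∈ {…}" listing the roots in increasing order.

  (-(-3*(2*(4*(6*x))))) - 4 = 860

Step 1. [(-(-3*(2*(4*(6*x))))) - 4 = 860] add 4: x sits inside (… - 4), so sub: -(-3*(2*(4*(6*x)))) = 864.
Step 2. [-(-3*(2*(4*(6*x)))) = 864] leading − — multiply by −1. So neg: -3*(2*(4*(6*x))) = -864.
Step 3. [-3*(2*(4*(6*x))) = -864] -3 out front; divide by -3. So div: 2*(4*(6*x)) = 288.
Step 4. [2*(4*(6*x)) = 288] 2 out front; divide by 2 ⇒ div: 4*(6*x) = 144.
Step 5. [4*(6*x) = 144] leading coefficient 4: divide by 4 ⇒ div: 6*x = 36.
Step 6. [6*x = 36] leading coefficient 6: divide by 6. So div: x = 6.

Answer: x ∈ {6}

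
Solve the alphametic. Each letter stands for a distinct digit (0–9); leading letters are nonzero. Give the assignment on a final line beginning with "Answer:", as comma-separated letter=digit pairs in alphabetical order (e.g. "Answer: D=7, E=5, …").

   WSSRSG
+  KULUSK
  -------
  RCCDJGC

Step 1. [col 1: G + K ≡ C (mod 10)] column 1 (G + K ≡ C (mod 10), carry-in 0) doesn't pin K yet; pick K=5 and continue. So K=5.
Step 2. [col 1: G + K ≡ C (mod 10)] several values work for G in column 1 (G + K ≡ C (mod 10), carry-in 0); try G=7. So G=7.
Step 3. [R] adding two 6-digit numbers gives at most 6+1 digits, and here it does — R is that final carry and must be 1, so R=1.
Step 4. [col 1: G + K ≡ C (mod 10)] in column 1 we have G+K≡C with carry-in 0; given G=7, K=5 and digits 1,5,7 already taken and all letters distinct, that pins C to 2. So C=2.
Step 5. [col 2: S + S ≡ G (mod 10)] S=3 is one option consistent with column 2 (S + S ≡ G (mod 10), carry-in 1) — take it, so S=3.
Step 6. [col 3: R + U ≡ J (mod 10)] U=9 is one option consistent with column 3 (R + U ≡ J (mod 10), carry-in 0) — take it. So U=9.
Step 7. [col 3: R + U ≡ J (mod 10)] column 3 reads R+U+carry(0)=J with R=1, U=9; with digits 1,2,3,5,7,9 already taken and all letters distinct, the only value for J is 0 ⇒ J=0.
Step 8. [col 4: S + L ≡ D (mod 10)] column 4 reads S+L+carry(1)=D with S=3; with digits 0,1,2,3,5,7,9 already taken and all letters distinct, the only value for L is 4 ⇒ L=4.
Step 9. [col 4: S + L ≡ D (mod 10)] from column 4 (S=3, L=4, carry-in 1, digits 0,1,2,3,4,5,7,9 already taken and all letters distinct): D must equal 8, so D=8.
Step 10. [col 6: W + K ≡ C (mod 10)] in column 6 we have W+K≡C with carry-in 1; given K=5, C=2 and digits 0,1,2,3,4,5,7,8,9 already taken and all letters distinct, that pins W to 6 ⇒ W=6.

Answer: C=2, D=8, G=7, J=0, K=5, L=4, R=1, S=3, U=9, W=6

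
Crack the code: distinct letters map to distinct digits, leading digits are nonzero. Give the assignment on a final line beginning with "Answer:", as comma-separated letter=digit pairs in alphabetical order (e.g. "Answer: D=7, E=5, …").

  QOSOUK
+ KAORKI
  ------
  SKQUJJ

Step 1. [col 1: K + I ≡ J (mod 10)] column 1 (K + I ≡ J (mod 10), carry-in 0) doesn't pin J yet; pick J=1 and continue, so J=1.
Step 2. [col 1: K + I ≡ J (mod 10)] several values work for I in column 1 (K + I ≡ J (mod 10), carry-in 0); try I=9, so I=9.
Step 3. [col 1: K + I ≡ J (mod 10)] column 1: given I=9, J=1, carry-in 0, and digits 1,9 already taken and all letters distinct, K+I≡J (mod 10) forces K=2. So K=2.
Step 4. [col 2: U + K ≡ J (mod 10)] column 2: given K=2, J=1, carry-in 1, and digits 1,2,9 already taken and all letters distinct, U+K≡J (mod 10) forces U=8, so U=8.
Step 5. [col 3: O + R ≡ U (mod 10)] column 3 (O + R ≡ U (mod 10), carry-in 1) doesn't pin R yet; pick R=0 and continue, so R=0.
Step 6. [col 3: O + R ≡ U (mod 10)] column 3 reads O+R+carry(1)=U with R=0, U=8; with digits 0,1,2,8,9 already taken and all letters distinct, the only value for O is 7, so O=7.
Step 7. [col 4: S + O ≡ Q (mod 10)] from column 4 (O=7, carry-in 0, digits 0,1,2,7,8,9 already taken and all letters distinct): S must equal 6, so S=6.
Step 8. [col 4: S + O ≡ Q (mod 10)] column 4: given S=6, O=7, carry-in 0, and digits 0,1,2,6,7,8,9 already taken and all letters distinct, S+O≡Q (mod 10) forces Q=3 ⇒ Q=3.
Step 9. [col 5: O + A ≡ K (mod 10)] column 5 reads O+A+carry(1)=K with O=7, K=2; with digits 0,1,2,3,6,7,8,9 already taken and all letters distinct, the only value for A is 4 ⇒ A=4.

Answer: A=4, I=9, J=1, K=2, O=7, Q=3, R=0, S=6, U=8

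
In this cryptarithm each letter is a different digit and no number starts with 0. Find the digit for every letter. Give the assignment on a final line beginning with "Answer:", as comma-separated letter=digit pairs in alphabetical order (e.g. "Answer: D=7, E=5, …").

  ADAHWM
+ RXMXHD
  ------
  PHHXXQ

Step 1. [col 1: M + D ≡ Q (mod 10)] no forcing yet in column 1 (carry-in 0); M=8 is free and consistent — try it. So M=8.
Step 2. [col 1: M + D ≡ Q (mod 10)] column 1 (M + D ≡ Q (mod 10), carry-in 0) doesn't pin D yet; pick D=3 and continue, so D=3.
Step 3. [col 1: M + D ≡ Q (mod 10)] from column 1 (M=8, D=3, carry-in 0, digits 3,8 already taken and all letters distinct): Q must equal 1 ⇒ Q=1.
Step 4. [col 2: W + H ≡ X (mod 10)] several values work for X in column 2 (W + H ≡ X (mod 10), carry-in 1); try X=6. So X=6.
Step 5. [col 2: W + H ≡ X (mod 10)] several values work for H in column 2 (W + H ≡ X (mod 10), carry-in 1); try H=0. So H=0.
Step 6. [col 2: W + H ≡ X (mod 10)] column 2 reads W+H+carry(1)=X with H=0, X=6; with digits 0,1,3,6,8 already taken and all letters distinct, the only value for W is 5 ⇒ W=5.
Step 7. [col 4: A + M ≡ H (mod 10)] column 4: given M=8, H=0, carry-in 0, and digits 0,1,3,5,6,8 already taken and all letters distinct, A+M≡H (mod 10) forces A=2 ⇒ A=2.
Step 8. [col 6: A + R ≡ P (mod 10)] column 6: given A=2, carry-in 1, and digits 0,1,2,3,5,6,8 already taken and all letters distinct, A+R≡P (mod 10) forces P=7, so P=7.
Step 9. [col 6: A + R ≡ P (mod 10)] from column 6 (A=2, P=7, carry-in 1, digits 0,1,2,3,5,6,7,8 already taken and all letters distinct): R must equal 4, so R=4.

Answer: A=2, D=3, H=0, M=8, P=7, Q=1, R=4, W=5, X=6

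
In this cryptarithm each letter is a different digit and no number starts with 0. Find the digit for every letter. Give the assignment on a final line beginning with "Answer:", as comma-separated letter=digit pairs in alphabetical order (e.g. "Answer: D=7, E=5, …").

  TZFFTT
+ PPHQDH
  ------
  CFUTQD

Step 1. [col 1: T + H ≡ D (mod 10)] T=1 is one option consistent with column 1 (T + H ≡ D (mod 10), carry-in 0) — take it. So T=1.
Step 2. [col 1: T + H ≡ D (mod 10)] no forcing yet in column 1 (carry-in 0); D=4 is free and consistent — try it, so D=4.
Step 3. [col 1: T + H ≡ D (mod 10)] column 1: given T=1, D=4, carry-in 0, and digits 1,4 already taken and all letters distinct, T+H≡D (mod 10) forces H=3, so H=3.
Step 4. [col 2: T + D ≡ Q (mod 10)] column 2 reads T+D+carry(0)=Q with T=1, D=4; with digits 1,3,4 already taken and all letters distinct, the only value for Q is 5, so Q=5.
Step 5. [col 3: F + Q ≡ T (mod 10)] column 3: given Q=5, T=1, carry-in 0, and digits 1,3,4,5 already taken and all letters distinct, F+Q≡T (mod 10) forces F=6 ⇒ F=6.
Step 6. [col 4: F + H ≡ U (mod 10)] column 4: given F=6, H=3, carry-in 1, and digits 1,3,4,5,6 already taken and all letters distinct, F+H≡U (mod 10) forces U=0 ⇒ U=0.
Step 7. [col 5: Z + P ≡ F (mod 10)] several values work for P in column 5 (Z + P ≡ F (mod 10), carry-in 1); try P=7 ⇒ P=7.
Step 8. [col 5: Z + P ≡ F (mod 10)] column 5: given P=7, F=6, carry-in 1, and digits 0,1,3,4,5,6,7 already taken and all letters distinct, Z+P≡F (mod 10) forces Z=8 ⇒ Z=8.
Step 9. [col 6: T + P ≡ C (mod 10)] column 6 reads T+P+carry(1)=C with T=1, P=7; with digits 0,1,3,4,5,6,7,8 already taken and all letters distinct, the only value for C is 9 ⇒ C=9.

Answer: C=9, D=4, F=6, H=3, P=7, Q=5, T=1, U=0, Z=8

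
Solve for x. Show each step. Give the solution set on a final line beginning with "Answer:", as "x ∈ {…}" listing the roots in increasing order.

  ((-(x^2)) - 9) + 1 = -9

Step 1. [((-(x^2)) - 9) + 1 = -9] 1 comes off first (subtract 1) ⇒ sub: (-(x^2)) - 9 = -10.
Step 2. [(-(x^2)) - 9 = -10] -9 is outermost — add 9 both sides. So sub: -(x^2) = -1.
Step 3. [-(x^2) = -1] leading − — multiply by −1. So neg: x^2 = 1.
Step 4. [x^2 = 1] √ both sides: 1 ≥ 0 gives two branches ⇒ sqrt: x = 1 or -1.

Answer: x ∈ {-1, 1}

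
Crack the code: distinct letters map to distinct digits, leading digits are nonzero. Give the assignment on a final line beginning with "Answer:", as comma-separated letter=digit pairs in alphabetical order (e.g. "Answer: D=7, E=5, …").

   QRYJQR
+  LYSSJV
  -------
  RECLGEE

Step 1. [col 1: R + V ≡ E (mod 10)] several values work for V in column 1 (R + V ≡ E (mod 10), carry-in 0); try V=9. So V=9.
Step 2. [col 1: R + V ≡ E (mod 10)] column 1 (R + V ≡ E (mod 10), carry-in 0) doesn't pin R yet; pick R=1 and continue ⇒ R=1.
Step 3. [col 1: R + V ≡ E (mod 10)] column 1 reads R+V+carry(0)=E with R=1, V=9; with digits 1,9 already taken and all letters distinct, the only value for E is 0, so E=0.
Step 4. [col 2: Q + J ≡ E (mod 10)] several values work for J in column 2 (Q + J ≡ E (mod 10), carry-in 1); try J=3 ⇒ J=3.
Step 5. [col 2: Q + J ≡ E (mod 10)] column 2: given J=3, E=0, carry-in 1, and digits 0,1,3,9 already taken and all letters distinct, Q+J≡E (mod 10) forces Q=6. So Q=6.
Step 6. [col 3: J + S ≡ G (mod 10)] column 3 (J + S ≡ G (mod 10), carry-in 1) doesn't pin S yet; pick S=8 and continue ⇒ S=8.
Step 7. [col 3: J + S ≡ G (mod 10)] column 3 reads J+S+carry(1)=G with J=3, S=8; with digits 0,1,3,6,8,9 already taken and all letters distinct, the only value for G is 2 ⇒ G=2.
Step 8. [col 4: Y + S ≡ L (mod 10)] in column 4 we have Y+S≡L with carry-in 1; given S=8 and digits 0,1,2,3,6,8,9 already taken and all letters distinct, that pins Y to 5 ⇒ Y=5.
Step 9. [col 4: Y + S ≡ L (mod 10)] column 4 reads Y+S+carry(1)=L with Y=5, S=8; with digits 0,1,2,3,5,6,8,9 already taken and all letters distinct, the only value for L is 4, so L=4.
Step 10. [col 5: R + Y ≡ C (mod 10)] from column 5 (R=1, Y=5, carry-in 1, digits 0,1,2,3,4,5,6,8,9 already taken and all letters distinct): C must equal 7. So C=7.

Answer: C=7, E=0, G=2, J=3, L=4, Q=6, R=1, S=8, V=9, Y=5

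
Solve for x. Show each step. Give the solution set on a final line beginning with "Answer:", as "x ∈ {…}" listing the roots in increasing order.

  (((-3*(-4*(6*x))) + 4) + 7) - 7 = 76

Step 1. [(((-3*(-4*(6*x))) + 4) + 7) - 7 = 76] add 7: x sits inside (… - 7). So sub: ((-3*(-4*(6*x))) + 4) + 7 = 83.
Step 2. [((-3*(-4*(6*x))) + 4) + 7 = 83] +7 is outermost — subtract 7 both sides ⇒ sub: (-3*(-4*(6*x))) + 4 = 76.
Step 3. [(-3*(-4*(6*x))) + 4 = 76] subtract 4: x sits inside (… + 4), so sub: -3*(-4*(6*x)) = 72.
Step 4. [-3*(-4*(6*x)) = 72] divide by the outer -3. So div: -4*(6*x) = -24.
Step 5. [-4*(6*x) = -24] LHS = -4·(…); ÷-4 both sides, so div: 6*x = 6.
Step 6. [6*x = 6] leading coefficient 6: divide by 6. So div: x = 1.

Answer: x ∈ {1}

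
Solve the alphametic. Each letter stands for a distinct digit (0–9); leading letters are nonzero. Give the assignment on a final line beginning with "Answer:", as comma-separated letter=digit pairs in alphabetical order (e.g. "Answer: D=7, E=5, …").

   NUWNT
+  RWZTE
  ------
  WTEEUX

Step 1. [col 1: T + E ≡ X (mod 10)] several values work for E in column 1 (T + E ≡ X (mod 10), carry-in 0); try E=4, so E=4.
Step 2. [W] W is the leading digit of a 6-digit sum of two 5-digit numbers; the final carry is exactly 1. So W=1.
Step 3. [col 1: T + E ≡ X (mod 10)] T=5 is one option consistent with column 1 (T + E ≡ X (mod 10), carry-in 0) — take it, so T=5.
Step 4. [col 1: T + E ≡ X (mod 10)] from column 1 (T=5, E=4, carry-in 0, digits 1,4,5 already taken and all letters distinct): X must equal 9, so X=9.
Step 5. [col 2: N + T ≡ U (mod 10)] no forcing yet in column 2 (carry-in 0); U=3 is free and consistent — try it, so U=3.
Step 6. [col 2: N + T ≡ U (mod 10)] column 2: given T=5, U=3, carry-in 0, and digits 1,3,4,5,9 already taken and all letters distinct, N+T≡U (mod 10) forces N=8, so N=8.
Step 7. [col 3: W + Z ≡ E (mod 10)] column 3 reads W+Z+carry(1)=E with W=1, E=4; with digits 1,3,4,5,8,9 already taken and all letters distinct, the only value for Z is 2, so Z=2.
Step 8. [col 5: N + R ≡ T (mod 10)] column 5 reads N+R+carry(0)=T with N=8, T=5; with digits 1,2,3,4,5,8,9 already taken and all letters distinct, the only value for R is 7. So R=7.

Answer: E=4, N=8, R=7, T=5, U=3, W=1, X=9, Z=2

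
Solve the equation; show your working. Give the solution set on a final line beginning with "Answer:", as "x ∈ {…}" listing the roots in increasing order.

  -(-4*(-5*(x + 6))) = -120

Step 1. [-(-4*(-5*(x + 6))) = -120] LHS negated; negate both sides. So neg: -4*(-5*(x + 6)) = 120.
Step 2. [-4*(-5*(x + 6)) = 120] divide by the outer -4. So div: -5*(x + 6) = -30.
Step 3. [-5*(x + 6) = -30] -5 out front; divide by -5. So div: x + 6 = 6.
Step 4. [x + 6 = 6] subtract 6: x sits inside (… + 6), so sub: x = 0.

Answer: x ∈ {0}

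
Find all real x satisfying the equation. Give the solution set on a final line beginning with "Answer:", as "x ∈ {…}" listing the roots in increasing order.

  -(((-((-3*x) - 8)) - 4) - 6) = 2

Step 1. [-(((-((-3*x) - 8)) - 4) - 6) = 2] LHS negated; negate both sides ⇒ neg: ((-((-3*x) - 8)) - 4) - 6 = -2.
Step 2. [((-((-3*x) - 8)) - 4) - 6 = -2] add 6: x sits inside (… - 6) ⇒ sub: (-((-3*x) - 8)) - 4 = 4.
Step 3. [(-((-3*x) - 8)) - 4 = 4] -4 is outermost — add 4 both sides. So sub: -((-3*x) - 8) = 8.
Step 4. [-((-3*x) - 8) = 8] flip signs both sides, so neg: (-3*x) - 8 = -8.
Step 5. [(-3*x) - 8 = -8] peel the -8: add 8 from each side, so sub: -3*x = 0.
Step 6. [-3*x = 0] divide by the outer -3. So div: x = 0.

Answer: x ∈ {0}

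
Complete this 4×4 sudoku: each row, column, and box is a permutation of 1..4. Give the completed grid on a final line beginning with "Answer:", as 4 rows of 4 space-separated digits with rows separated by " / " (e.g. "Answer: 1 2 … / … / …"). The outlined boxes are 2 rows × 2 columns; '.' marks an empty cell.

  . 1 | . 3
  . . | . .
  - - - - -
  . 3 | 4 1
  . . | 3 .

Step 1. [r3c1∈{2}] r3c1 is down to just 2. So r3c1=2.
Step 2. [r2c2∈{2,4}] r2c2 is the only open cell in col 2 admitting 2 ⇒ r2c2=2.
Step 3. [r1c1∈{4}] only 4 remains possible at r1c1. So r1c1=4.
Step 4. [r2c1∈{3}] r2c1's peers cover all but 3, so r2c1=3.
Step 5. [r4c1∈{1}] r4c1 is down to just 1. So r4c1=1.
Step 6. [r4c2∈{4}] r4c2 has the single candidate 4. So r4c2=4.
Step 7. [r2c4∈{4}] only 4 remains possible at r2c4, so r2c4=4.
Step 8. [r2c3∈{1}] only 1 remains possible at r2c3. So r2c3=1.
Step 9. [r4c4∈{2}] r4c4 is down to just 2 ⇒ r4c4=2.
Step 10. [r1c3∈{2}] only 2 remains possible at r1c3. So r1c3=2.

Answer: 4 1 2 3 / 3 2 1 4 / 2 3 4 1 / 1 4 3 2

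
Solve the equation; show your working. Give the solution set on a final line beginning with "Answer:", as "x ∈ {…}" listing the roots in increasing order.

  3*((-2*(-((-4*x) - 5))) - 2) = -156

Step 1. [3*((-2*(-((-4*x) - 5))) - 2) = -156] leading coefficient 3: divide by 3. So div: (-2*(-((-4*x) - 5))) - 2 = -52.
Step 2. [(-2*(-((-4*x) - 5))) - 2 = -52] -2 divides every term; factor it out ⇒ factor: (-((-4*x) - 5)) + 1 = 26.
Step 3. [(-((-4*x) - 5)) + 1 = 26] subtract 1: x sits inside (… + 1) ⇒ sub: -((-4*x) - 5) = 25.
Step 4. [-((-4*x) - 5) = 25] LHS negated; negate both sides, so neg: (-4*x) - 5 = -25.
Step 5. [(-4*x) - 5 = -25] the outer -5 inverts by adding 5. So sub: -4*x = -20.
Step 6. [-4*x = -20] leading coefficient -4: divide by -4 ⇒ div: x = 5.

Answer: x ∈ {5}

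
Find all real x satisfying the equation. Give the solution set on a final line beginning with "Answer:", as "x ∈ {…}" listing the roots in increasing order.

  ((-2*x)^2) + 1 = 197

Step 1. [((-2*x)^2) + 1 = 197] the outer +1 inverts by subtracting 1, so sub: (-2*x)^2 = 196.
Step 2. [(-2*x)^2 = 196] 196 ≥ 0, LHS is (·)² — take ±√, so sqrt: -2*x = 14 or -14.
Step 3. [-2*x = 14 or -14] LHS = -2·(…); ÷-2 both sides ⇒ div: x = -7 or 7.

Answer: x ∈ {-7, 7}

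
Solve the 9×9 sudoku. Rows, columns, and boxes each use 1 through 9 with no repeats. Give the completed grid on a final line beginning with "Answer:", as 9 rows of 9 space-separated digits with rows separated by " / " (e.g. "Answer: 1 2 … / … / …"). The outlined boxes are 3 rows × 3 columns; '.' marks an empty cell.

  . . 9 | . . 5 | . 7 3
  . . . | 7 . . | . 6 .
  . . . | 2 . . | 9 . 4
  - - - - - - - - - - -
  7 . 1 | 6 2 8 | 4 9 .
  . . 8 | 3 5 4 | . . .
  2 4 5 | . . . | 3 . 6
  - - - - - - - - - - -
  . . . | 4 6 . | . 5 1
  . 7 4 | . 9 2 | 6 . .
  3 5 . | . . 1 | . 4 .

Step 1. [r8c9∈{8}] r8c9's peers cover all but 8 ⇒ r8c9=8.
Step 2. [r2c7∈{1,2,5,8}] col 7 places 5 nowhere but r2c7, so r2c7=5.
Step 3. [r1c7∈{1,2,8}] in col 7, 8 fits only at r1c7, so r1c7=8.
Step 4. [r1c4∈{1}] r1c4 is down to just 1. So r1c4=1.
Step 5. [r5c7∈{1,2,7}] across col 7, 1 lands solely at r5c7 ⇒ r5c7=1.
Step 6. [r2c9∈{2}] only 2 remains possible at r2c9, so r2c9=2.
Step 7. [r2c3∈{3}] nothing but 3 survives at r2c3, so r2c3=3.
Step 8. [r3c6∈{3,6}] in col 6, 6 fits only at r3c6 ⇒ r3c6=6.
Step 9. [r7c3∈{2}] r7c3's peers cover all but 2 ⇒ r7c3=2.
Step 10. [r7c7∈{7}] nothing but 7 survives at r7c7 ⇒ r7c7=7.
Step 11. [r8c1∈{1}] r8c1 has the single candidate 1. So r8c1=1.
Step 12. [r2c2∈{1,8}] 1 has one home in row 2: r2c2 ⇒ r2c2=1.
Step 13. [r3c2∈{8}] nothing but 8 survives at r3c2 ⇒ r3c2=8.
Step 14. [r1c5∈{4}] only 4 remains possible at r1c5, so r1c5=4.
Step 15. [r9c5∈{7,8}] r9c5 is the only open cell in row 9 admitting 7 ⇒ r9c5=7.
Step 16. [r1c1∈{6}] nothing but 6 survives at r1c1. So r1c1=6.
Step 17. [r7c2∈{9}] r7c2 is down to just 9, so r7c2=9.
Step 18. [r6c4∈{9}] r6c4's peers cover all but 9 ⇒ r6c4=9.
Step 19. [r8c4∈{5}] nothing but 5 survives at r8c4, so r8c4=5.
Step 20. [r7c1∈{8}] only 8 remains possible at r7c1 ⇒ r7c1=8.
Step 21. [r4c9∈{5}] only 5 remains possible at r4c9, so r4c9=5.
Step 22. [r2c6∈{9}] r2c6 is down to just 9. So r2c6=9.
Step 23. [r5c8∈{2}] nothing but 2 survives at r5c8 ⇒ r5c8=2.
Step 24. [r8c8∈{3}] nothing but 3 survives at r8c8 ⇒ r8c8=3.
Step 25. [r6c6∈{7}] r6c6's peers cover all but 7. So r6c6=7.
Step 26. [r3c5∈{3}] r3c5 has the single candidate 3. So r3c5=3.
Step 27. [r3c1∈{5}] r3c1 has the single candidate 5, so r3c1=5.
Step 28. [r9c7∈{2}] r9c7 is down to just 2. So r9c7=2.
Step 29. [r9c4∈{8}] nothing but 8 survives at r9c4. So r9c4=8.
Step 30. [r5c9∈{7}] only 7 remains possible at r5c9, so r5c9=7.
Step 31. [r4c2∈{3}] r4c2 is down to just 3 ⇒ r4c2=3.
Step 32. [r2c1∈{4}] r2c1 is down to just 4 ⇒ r2c1=4.
Step 33. [r7c6∈{3}] r7c6 is down to just 3 ⇒ r7c6=3.
Step 34. [r5c1∈{9}] only 9 remains possible at r5c1 ⇒ r5c1=9.
Step 35. [r3c8∈{1}] r3c8 is down to just 1, so r3c8=1.
Step 36. [r9c9∈{9}] r9c9 has the single candidate 9, so r9c9=9.
Step 37. [r6c8∈{8}] r6c8 has the single candidate 8 ⇒ r6c8=8.
Step 38. [r5c2∈{6}] r5c2's peers cover all but 6, so r5c2=6.
Step 39. [r6c5∈{1}] r6c5 is down to just 1, so r6c5=1.
Step 40. [r9c3∈{6}] r9c3's peers cover all but 6, so r9c3=6.
Step 41. [r3c3∈{7}] nothing but 7 survives at r3c3, so r3c3=7.
Step 42. [r1c2∈{2}] only 2 remains possible at r1c2 ⇒ r1c2=2.
Step 43. [r2c5∈{8}] r2c5's peers cover all but 8, so r2c5=8.

Answer: 6 2 9 1 4 5 8 7 3 / 4 1 3 7 8 9 5 6 2 / 5 8 7 2 3 6 9 1 4 / 7 3 1 6 2 8 4 9 5 / 9 6 8 3 5 4 1 2 7 / 2 4 5 9 1 7 3 8 6 / 8 9 2 4 6 3 7 5 1 / 1 7 4 5 9 2 6 3 8 / 3 5 6 8 7 1 2 4 9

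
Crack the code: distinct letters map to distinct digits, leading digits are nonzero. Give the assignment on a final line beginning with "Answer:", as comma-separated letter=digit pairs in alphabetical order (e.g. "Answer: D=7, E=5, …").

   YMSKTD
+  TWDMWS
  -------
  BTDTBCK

Step 1. [col 1: D + S ≡ K (mod 10)] no forcing yet in column 1 (carry-in 0); K=2 is free and consistent — try it, so K=2.
Step 2. [col 1: D + S ≡ K (mod 10)] D=5 is one option consistent with column 1 (D + S ≡ K (mod 10), carry-in 0) — take it. So D=5.
Step 3. [col 1: D + S ≡ K (mod 10)] column 1: given D=5, K=2, carry-in 0, and digits 2,5 already taken and all letters distinct, D+S≡K (mod 10) forces S=7. So S=7.
Step 4. [B] B is the leading digit of a 7-digit sum of two 6-digit numbers; the final carry is exactly 1, so B=1.
Step 5. [col 2: T + W ≡ C (mod 10)] column 2 (T + W ≡ C (mod 10), carry-in 1) doesn't pin T yet; pick T=3 and continue ⇒ T=3.
Step 6. [col 2: T + W ≡ C (mod 10)] no forcing yet in column 2 (carry-in 1); W=6 is free and consistent — try it, so W=6.
Step 7. [col 2: T + W ≡ C (mod 10)] column 2 reads T+W+carry(1)=C with T=3, W=6; with digits 1,2,3,5,6,7 already taken and all letters distinct, the only value for C is 0 ⇒ C=0.
Step 8. [col 3: K + M ≡ B (mod 10)] in column 3 we have K+M≡B with carry-in 1; given K=2, B=1 and digits 0,1,2,3,5,6,7 already taken and all letters distinct, that pins M to 8, so M=8.
Step 9. [col 6: Y + T ≡ T (mod 10)] column 6 reads Y+T+carry(1)=T with T=3; with digits 0,1,2,3,5,6,7,8 already taken and all letters distinct, the only value for Y is 9. So Y=9.

Answer: B=1, C=0, D=5, K=2, M=8, S=7, T=3, W=6, Y=9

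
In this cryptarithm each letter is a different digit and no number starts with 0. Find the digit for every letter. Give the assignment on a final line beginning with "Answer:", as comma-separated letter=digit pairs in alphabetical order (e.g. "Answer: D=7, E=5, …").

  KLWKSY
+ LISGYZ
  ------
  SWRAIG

Step 1. [col 1: Y + Z ≡ G (mod 10)] G=8 is one option consistent with column 1 (Y + Z ≡ G (mod 10), carry-in 0) — take it ⇒ G=8.
Step 2. [col 1: Y + Z ≡ G (mod 10)] no forcing yet in column 1 (carry-in 0); Z=5 is free and consistent — try it. So Z=5.
Step 3. [col 1: Y + Z ≡ G (mod 10)] column 1 reads Y+Z+carry(0)=G with Z=5, G=8; with digits 5,8 already taken and all letters distinct, the only value for Y is 3. So Y=3.
Step 4. [col 2: S + Y ≡ I (mod 10)] several values work for I in column 2 (S + Y ≡ I (mod 10), carry-in 0); try I=9. So I=9.
Step 5. [col 2: S + Y ≡ I (mod 10)] from column 2 (Y=3, I=9, carry-in 0, digits 3,5,8,9 already taken and all letters distinct): S must equal 6 ⇒ S=6.
Step 6. [col 3: K + G ≡ A (mod 10)] column 3 (K + G ≡ A (mod 10), carry-in 0) doesn't pin K yet; pick K=4 and continue. So K=4.
Step 7. [col 3: K + G ≡ A (mod 10)] in column 3 we have K+G≡A with carry-in 0; given K=4, G=8 and digits 3,4,5,6,8,9 already taken and all letters distinct, that pins A to 2 ⇒ A=2.
Step 8. [col 4: W + S ≡ R (mod 10)] column 4: given S=6, carry-in 1, and digits 2,3,4,5,6,8,9 already taken and all letters distinct, W+S≡R (mod 10) forces W=0 ⇒ W=0.
Step 9. [col 4: W + S ≡ R (mod 10)] column 4: given W=0, S=6, carry-in 1, and digits 0,2,3,4,5,6,8,9 already taken and all letters distinct, W+S≡R (mod 10) forces R=7, so R=7.
Step 10. [col 5: L + I ≡ W (mod 10)] in column 5 we have L+I≡W with carry-in 0; given I=9, W=0 and digits 0,2,3,4,5,6,7,8,9 already taken and all letters distinct, that pins L to 1 ⇒ L=1.

Answer: A=2, G=8, I=9, K=4, L=1, R=7, S=6, W=0, Y=3, Z=5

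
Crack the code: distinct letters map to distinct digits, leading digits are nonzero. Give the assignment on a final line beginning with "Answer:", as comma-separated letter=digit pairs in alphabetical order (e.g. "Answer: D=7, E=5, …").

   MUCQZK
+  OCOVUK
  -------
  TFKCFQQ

Step 1. [col 1: K + K ≡ Q (mod 10)] K=8 is one option consistent with column 1 (K + K ≡ Q (mod 10), carry-in 0) — take it, so K=8.
Step 2. [T] T is the leading digit of a 7-digit sum of two 6-digit numbers; the final carry is exactly 1. So T=1.
Step 3. [col 1: K + K ≡ Q (mod 10)] column 1: given K=8, carry-in 0, and digits 1,8 already taken and all letters distinct, K+K≡Q (mod 10) forces Q=6 ⇒ Q=6.
Step 4. [col 2: Z + U ≡ Q (mod 10)] no forcing yet in column 2 (carry-in 1); Z=0 is free and consistent — try it. So Z=0.
Step 5. [col 2: Z + U ≡ Q (mod 10)] column 2: given Z=0, Q=6, carry-in 1, and digits 0,1,6,8 already taken and all letters distinct, Z+U≡Q (mod 10) forces U=5. So U=5.
Step 6. [col 3: Q + V ≡ F (mod 10)] column 3 (Q + V ≡ F (mod 10), carry-in 0) doesn't pin F yet; pick F=3 and continue, so F=3.
Step 7. [col 3: Q + V ≡ F (mod 10)] column 3 reads Q+V+carry(0)=F with Q=6, F=3; with digits 0,1,3,5,6,8 already taken and all letters distinct, the only value for V is 7. So V=7.
Step 8. [col 4: C + O ≡ C (mod 10)] from column 4 (nothing yet, carry-in 1, digits 0,1,3,5,6,7,8 already taken and all letters distinct): O must equal 9 ⇒ O=9.
Step 9. [col 4: C + O ≡ C (mod 10)] column 4 (C + O ≡ C (mod 10), carry-in 1) doesn't pin C yet; pick C=2 and continue, so C=2.
Step 10. [col 6: M + O ≡ F (mod 10)] in column 6 we have M+O≡F with carry-in 0; given O=9, F=3 and digits 0,1,2,3,5,6,7,8,9 already taken and all letters distinct, that pins M to 4. So M=4.

Answer: C=2, F=3, K=8, M=4, O=9, Q=6, T=1, U=5, V=7, Z=0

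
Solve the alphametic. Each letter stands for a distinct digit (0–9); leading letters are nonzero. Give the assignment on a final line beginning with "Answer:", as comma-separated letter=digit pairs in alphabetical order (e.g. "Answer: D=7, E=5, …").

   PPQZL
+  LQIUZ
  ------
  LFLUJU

Step 1. [col 1: L + Z ≡ U (mod 10)] no forcing yet in column 1 (carry-in 0); Z=4 is free and consistent — try it. So Z=4.
Step 2. [col 1: L + Z ≡ U (mod 10)] no forcing yet in column 1 (carry-in 0); U=5 is free and consistent — try it. So U=5.
Step 3. [col 1: L + Z ≡ U (mod 10)] in column 1 we have L+Z≡U with carry-in 0; given Z=4, U=5 and digits 4,5 already taken and all letters distinct, that pins L to 1, so L=1.
Step 4. [col 2: Z + U ≡ J (mod 10)] in column 2 we have Z+U≡J with carry-in 0; given Z=4, U=5 and digits 1,4,5 already taken and all letters distinct, that pins J to 9 ⇒ J=9.
Step 5. [col 3: Q + I ≡ U (mod 10)] several values work for Q in column 3 (Q + I ≡ U (mod 10), carry-in 0); try Q=3, so Q=3.
Step 6. [col 3: Q + I ≡ U (mod 10)] column 3: given Q=3, U=5, carry-in 0, and digits 1,3,4,5,9 already taken and all letters distinct, Q+I≡U (mod 10) forces I=2, so I=2.
Step 7. [col 4: P + Q ≡ L (mod 10)] in column 4 we have P+Q≡L with carry-in 0; given Q=3, L=1 and digits 1,2,3,4,5,9 already taken and all letters distinct, that pins P to 8 ⇒ P=8.
Step 8. [col 5: P + L ≡ F (mod 10)] in column 5 we have P+L≡F with carry-in 1; given P=8, L=1 and digits 1,2,3,4,5,8,9 already taken and all letters distinct, that pins F to 0, so F=0.

Answer: F=0, I=2, J=9, L=1, P=8, Q=3, U=5, Z=4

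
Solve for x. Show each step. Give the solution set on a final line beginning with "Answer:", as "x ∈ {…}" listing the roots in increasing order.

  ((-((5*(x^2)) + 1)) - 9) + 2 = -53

Step 1. [((-((5*(x^2)) + 1)) - 9) + 2 = -53] peel the +2: subtract 2 from each side, so sub: (-((5*(x^2)) + 1)) - 9 = -55.
Step 2. [(-((5*(x^2)) + 1)) - 9 = -55] 9 comes off first (add 9) ⇒ sub: -((5*(x^2)) + 1) = -46.
Step 3. [-((5*(x^2)) + 1) = -46] flip signs both sides, so neg: (5*(x^2)) + 1 = 46.
Step 4. [(5*(x^2)) + 1 = 46] the outer +1 inverts by subtracting 1. So sub: 5*(x^2) = 45.
Step 5. [5*(x^2) = 45] LHS = 5·(…); ÷5 both sides ⇒ div: x^2 = 9.
Step 6. [x^2 = 9] LHS squared, RHS 9 ≥ 0: apply √ (±) ⇒ sqrt: x = 3 or -3.

Answer: x ∈ {-3, 3}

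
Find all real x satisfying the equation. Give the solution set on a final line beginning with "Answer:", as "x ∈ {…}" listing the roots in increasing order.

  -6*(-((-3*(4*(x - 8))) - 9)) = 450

Step 1. [-6*(-((-3*(4*(x - 8))) - 9)) = 450] -6 out front; divide by -6 ⇒ div: -((-3*(4*(x - 8))) - 9) = -75.
Step 2. [-((-3*(4*(x - 8))) - 9) = -75] flip signs both sides. So neg: (-3*(4*(x - 8))) - 9 = 75.
Step 3. [(-3*(4*(x - 8))) - 9 = 75] peel the -9: add 9 from each side ⇒ sub: -3*(4*(x - 8)) = 84.
Step 4. [-3*(4*(x - 8)) = 84] divide by the outer -3 ⇒ div: 4*(x - 8) = -28.
Step 5. [4*(x - 8) = -28] divide by the outer 4. So div: x - 8 = -7.
Step 6. [x - 8 = -7] peel the -8: add 8 from each side. So sub: x = 1.

Answer: x ∈ {1}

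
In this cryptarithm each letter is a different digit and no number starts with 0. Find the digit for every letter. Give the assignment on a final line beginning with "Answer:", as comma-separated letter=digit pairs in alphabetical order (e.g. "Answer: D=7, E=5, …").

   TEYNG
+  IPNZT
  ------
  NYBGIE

Step 1. [col 1: G + T ≡ E (mod 10)] no forcing yet in column 1 (carry-in 0); E=9 is free and consistent — try it ⇒ E=9.
Step 2. [col 1: G + T ≡ E (mod 10)] column 1 (G + T ≡ E (mod 10), carry-in 0) doesn't pin G yet; pick G=3 and continue ⇒ G=3.
Step 3. [col 1: G + T ≡ E (mod 10)] from column 1 (G=3, E=9, carry-in 0, digits 3,9 already taken and all letters distinct): T must equal 6. So T=6.
Step 4. [col 2: N + Z ≡ I (mod 10)] no forcing yet in column 2 (carry-in 0); Z=4 is free and consistent — try it, so Z=4.
Step 5. [col 2: N + Z ≡ I (mod 10)] column 2 (N + Z ≡ I (mod 10), carry-in 0) doesn't pin I yet; pick I=5 and continue ⇒ I=5.
Step 6. [col 2: N + Z ≡ I (mod 10)] in column 2 we have N+Z≡I with carry-in 0; given Z=4, I=5 and digits 3,4,5,6,9 already taken and all letters distinct, that pins N to 1, so N=1.
Step 7. [col 3: Y + N ≡ G (mod 10)] column 3 reads Y+N+carry(0)=G with N=1, G=3; with digits 1,3,4,5,6,9 already taken and all letters distinct, the only value for Y is 2, so Y=2.
Step 8. [col 4: E + P ≡ B (mod 10)] in column 4 we have E+P≡B with carry-in 0; given E=9 and digits 1,2,3,4,5,6,9 already taken and all letters distinct, that pins P to 8, so P=8.
Step 9. [col 4: E + P ≡ B (mod 10)] in column 4 we have E+P≡B with carry-in 0; given E=9, P=8 and digits 1,2,3,4,5,6,8,9 already taken and all letters distinct, that pins B to 7, so B=7.

Answer: B=7, E=9, G=3, I=5, N=1, P=8, T=6, Y=2, Z=4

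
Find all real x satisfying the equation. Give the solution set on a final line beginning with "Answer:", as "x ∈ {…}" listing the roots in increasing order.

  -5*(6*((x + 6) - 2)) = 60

Step 1. [-5*(6*((x + 6) - 2)) = 60] divide by the outer -5, so div: 6*((x + 6) - 2) = -12.
Step 2. [6*((x + 6) - 2) = -12] leading coefficient 6: divide by 6 ⇒ div: (x + 6) - 2 = -2.
Step 3. [(x + 6) - 2 = -2] the outer -2 inverts by adding 2, so sub: x + 6 = 0.
Step 4. [x + 6 = 0] subtract 6: x sits inside (… + 6). So sub: x = -6.

Answer: x ∈ {-6}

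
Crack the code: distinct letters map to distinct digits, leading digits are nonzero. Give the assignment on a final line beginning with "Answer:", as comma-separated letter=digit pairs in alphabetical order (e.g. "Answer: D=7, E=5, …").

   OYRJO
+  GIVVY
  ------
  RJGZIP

Step 1. [col 1: O + Y ≡ P (mod 10)] Y=9 is one option consistent with column 1 (O + Y ≡ P (mod 10), carry-in 0) — take it ⇒ Y=9.
Step 2. [col 1: O + Y ≡ P (mod 10)] O=4 is one option consistent with column 1 (O + Y ≡ P (mod 10), carry-in 0) — take it. So O=4.
Step 3. [R] the sum has 6 digits but both addends have 5; that extra leading digit R is the final carry, namely 1 ⇒ R=1.
Step 4. [col 1: O + Y ≡ P (mod 10)] from column 1 (O=4, Y=9, carry-in 0, digits 1,4,9 already taken and all letters distinct): P must equal 3. So P=3.
Step 5. [col 2: J + V ≡ I (mod 10)] J=2 is one option consistent with column 2 (J + V ≡ I (mod 10), carry-in 1) — take it ⇒ J=2.
Step 6. [col 2: J + V ≡ I (mod 10)] no forcing yet in column 2 (carry-in 1); I=8 is free and consistent — try it ⇒ I=8.
Step 7. [col 2: J + V ≡ I (mod 10)] column 2: given J=2, I=8, carry-in 1, and digits 1,2,3,4,8,9 already taken and all letters distinct, J+V≡I (mod 10) forces V=5. So V=5.
Step 8. [col 3: R + V ≡ Z (mod 10)] from column 3 (R=1, V=5, carry-in 0, digits 1,2,3,4,5,8,9 already taken and all letters distinct): Z must equal 6. So Z=6.
Step 9. [col 4: Y + I ≡ G (mod 10)] column 4: given Y=9, I=8, carry-in 0, and digits 1,2,3,4,5,6,8,9 already taken and all letters distinct, Y+I≡G (mod 10) forces G=7, so G=7.

Answer: G=7, I=8, J=2, O=4, P=3, R=1, V=5, Y=9, Z=6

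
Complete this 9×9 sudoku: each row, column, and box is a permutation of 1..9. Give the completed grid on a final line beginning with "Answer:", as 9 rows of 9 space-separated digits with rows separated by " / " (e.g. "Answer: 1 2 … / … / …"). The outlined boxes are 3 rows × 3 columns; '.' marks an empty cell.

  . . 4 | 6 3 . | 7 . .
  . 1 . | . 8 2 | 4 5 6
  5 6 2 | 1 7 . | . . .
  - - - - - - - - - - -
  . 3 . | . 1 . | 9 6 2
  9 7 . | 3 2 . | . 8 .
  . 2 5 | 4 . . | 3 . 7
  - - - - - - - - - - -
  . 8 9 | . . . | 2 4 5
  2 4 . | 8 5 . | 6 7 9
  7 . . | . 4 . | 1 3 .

Step 1. [r7c5∈{6}] r7c5 is down to just 6, so r7c5=6.
Step 2. [r9c6∈{9}] nothing but 9 survives at r9c6. So r9c6=9.
Step 3. [r6c1∈{1,6,8}] in col 1, 6 fits only at r6c1. So r6c1=6.
Step 4. [r7c1∈{1,3}] col 1 places 1 nowhere but r7c1, so r7c1=1.
Step 5. [r4c4∈{5,7}] in col 4, 5 fits only at r4c4. So r4c4=5.
Step 6. [r7c6∈{3,7}] across row 7, 3 lands solely at r7c6, so r7c6=3.
Step 7. [r4c3∈{8}] nothing but 8 survives at r4c3. So r4c3=8.
Step 8. [r3c7∈{8}] only 8 remains possible at r3c7. So r3c7=8.
Step 9. [r6c8∈{1}] r6c8 has the single candidate 1 ⇒ r6c8=1.
Step 10. [r2c3∈{3,7}] 7 has one home in row 2: r2c3. So r2c3=7.
Step 11. [r1c8∈{2,9}] r1c8 is the only open cell in row 1 admitting 2 ⇒ r1c8=2.
Step 12. [r2c1∈{3}] r2c1's peers cover all but 3, so r2c1=3.
Step 13. [r8c3∈{3}] nothing but 3 survives at r8c3, so r8c3=3.
Step 14. [r1c1∈{8}] nothing but 8 survives at r1c1. So r1c1=8.
Step 15. [r7c4∈{7}] nothing but 7 survives at r7c4, so r7c4=7.
Step 16. [r1c9∈{1}] r1c9's peers cover all but 1, so r1c9=1.
Step 17. [r1c6∈{5}] only 5 remains possible at r1c6 ⇒ r1c6=5.
Step 18. [r9c2∈{5}] r9c2 is down to just 5 ⇒ r9c2=5.
Step 19. [r3c8∈{9}] r3c8 has the single candidate 9 ⇒ r3c8=9.
Step 20. [r5c6∈{6}] nothing but 6 survives at r5c6, so r5c6=6.
Step 21. [r9c4∈{2}] r9c4's peers cover all but 2. So r9c4=2.
Step 22. [r4c1∈{4}] only 4 remains possible at r4c1 ⇒ r4c1=4.
Step 23. [r8c6∈{1}] only 1 remains possible at r8c6 ⇒ r8c6=1.
Step 24. [r3c6∈{4}] r3c6's peers cover all but 4 ⇒ r3c6=4.
Step 25. [r3c9∈{3}] r3c9 is down to just 3. So r3c9=3.
Step 26. [r6c5∈{9}] r6c5 has the single candidate 9, so r6c5=9.
Step 27. [r5c9∈{4}] r5c9's peers cover all but 4, so r5c9=4.
Step 28. [r1c2∈{9}] r1c2 has the single candidate 9 ⇒ r1c2=9.
Step 29. [r5c3∈{1}] nothing but 1 survives at r5c3. So r5c3=1.
Step 30. [r4c6∈{7}] r4c6's peers cover all but 7 ⇒ r4c6=7.
Step 31. [r9c9∈{8}] r9c9's peers cover all but 8, so r9c9=8.
Step 32. [r6c6∈{8}] only 8 remains possible at r6c6. So r6c6=8.
Step 33. [r5c7∈{5}] only 5 remains possible at r5c7 ⇒ r5c7=5.
Step 34. [r2c4∈{9}] r2c4 has the single candidate 9, so r2c4=9.
Step 35. [r9c3∈{6}] only 6 remains possible at r9c3. So r9c3=6.

Answer: 8 9 4 6 3 5 7 2 1 / 3 1 7 9 8 2 4 5 6 / 5 6 2 1 7 4 8 9 3 / 4 3 8 5 1 7 9 6 2 / 9 7 1 3 2 6 5 8 4 / 6 2 5 4 9 8 3 1 7 / 1 8 9 7 6 3 2 4 5 / 2 4 3 8 5 1 6 7 9 / 7 5 6 2 4 9 1 3 8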